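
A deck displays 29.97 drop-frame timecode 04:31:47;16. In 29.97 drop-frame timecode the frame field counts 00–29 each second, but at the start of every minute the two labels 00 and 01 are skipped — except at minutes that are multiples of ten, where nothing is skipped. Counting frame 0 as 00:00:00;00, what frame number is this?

488738

As if non-drop at 30 labels/s: (4 × 3600 + 31 × 60 + 47) × 30 + 16 = 489226.
Minute boundaries passed: 271; those not divisible by 10: 271 − 27 = 244; dropped labels = 2 × 244 = 488.
Actual frame index = 489226 − 488 = 488738.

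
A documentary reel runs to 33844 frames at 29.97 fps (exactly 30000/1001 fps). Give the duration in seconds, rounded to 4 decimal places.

1129.2615 seconds

Running time = 33844 × 1001/30000 = 8469461/7500 s ≈ 1129.2615 s.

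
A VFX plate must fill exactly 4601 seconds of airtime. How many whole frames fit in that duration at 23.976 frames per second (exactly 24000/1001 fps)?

Frames = 4601 × 24000/1001 = 110424000/1001 ≈ 110313.6863.
Complete frames: 110313.

110313 frames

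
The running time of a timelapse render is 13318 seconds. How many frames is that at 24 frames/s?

319632 frames

Frames = 13318 × 24 = 319632.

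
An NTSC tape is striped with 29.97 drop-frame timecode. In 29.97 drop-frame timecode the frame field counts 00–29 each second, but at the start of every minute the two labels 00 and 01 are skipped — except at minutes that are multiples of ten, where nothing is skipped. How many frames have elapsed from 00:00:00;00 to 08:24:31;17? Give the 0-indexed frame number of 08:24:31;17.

907239

As if non-drop at 30 labels/s: (8 × 3600 + 24 × 60 + 31) × 30 + 17 = 908147.
Minute boundaries passed: 504; those not divisible by 10: 504 − 50 = 454; dropped labels = 2 × 454 = 908.
Actual frame index = 908147 − 908 = 907239.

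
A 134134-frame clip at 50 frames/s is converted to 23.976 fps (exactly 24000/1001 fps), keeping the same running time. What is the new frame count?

64320 frames

Target frames = source frames × (target rate / source rate) = 134134 × (24000/1001)/(50) = 134134 × 480/1001 = 64320.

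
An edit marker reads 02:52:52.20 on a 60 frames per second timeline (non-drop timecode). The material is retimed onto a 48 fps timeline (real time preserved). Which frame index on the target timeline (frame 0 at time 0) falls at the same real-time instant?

Source frame index: (2×3600 + 52×60 + 52) × 60 + 20 = 622340.
Real time: 622340 / (60) = 31117/3 s.
Target frame: (31117/3) × (48) = 497872.

frame 497872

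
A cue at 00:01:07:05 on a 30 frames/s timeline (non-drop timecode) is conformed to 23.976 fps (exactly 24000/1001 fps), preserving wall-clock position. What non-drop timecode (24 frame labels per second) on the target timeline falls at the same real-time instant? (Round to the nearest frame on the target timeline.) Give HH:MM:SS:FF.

Source frame index: (0×3600 + 1×60 + 7) × 30 + 5 = 2015.
Real time: 2015 / (30) = 403/6 s.
Target frame: (403/6) × (24000/1001) = 124000/77 ≈ 1610.390 → 1610.
At 24 labels/s: frame 1610 → 00:01:07:02.

00:01:07:02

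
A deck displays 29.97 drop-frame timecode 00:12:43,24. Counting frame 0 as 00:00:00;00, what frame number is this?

Complete 10-minute blocks: 1, each 17982 frames → 17982.
Remaining 2 whole minutes in the current block: 1800 + 1 × 1798 = 3598 frames.
Within the current minute: 43 × 30 + 24 − 2 = 1312 (labels ;00/;01 skipped at this minute). Total = 17982 + 3598 + 1312 = 22892.

22892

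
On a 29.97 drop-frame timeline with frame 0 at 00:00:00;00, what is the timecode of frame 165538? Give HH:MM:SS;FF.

01:32:03;14

Ten DF minutes hold 17982 frames, so frame 165538 lies in block 9 (frames 161838–179819) with 3700 frames into that block.
The block's first minute is 1800 frames and the rest 1798 each; 3700 frames reaches minute 2, so 9 × 18 + 2 × 2 = 166 labels have been skipped so far.
Adding those back, label number 165538 + 166 = 165704 at 30 labels/s is 5523 s + 14 f = 1 h 32 min 3 s frame 14, i.e. 01:32:03;14.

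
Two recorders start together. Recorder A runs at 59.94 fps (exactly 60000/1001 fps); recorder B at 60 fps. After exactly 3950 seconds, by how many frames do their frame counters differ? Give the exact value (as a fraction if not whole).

237000/1001 frames

A emits 60000/1001 × 3950 = 237000000/1001 frames; B emits 60 × 3950 = 237000.
Difference = 237000/1001 frames (≈ 236.7632); B is ahead of A.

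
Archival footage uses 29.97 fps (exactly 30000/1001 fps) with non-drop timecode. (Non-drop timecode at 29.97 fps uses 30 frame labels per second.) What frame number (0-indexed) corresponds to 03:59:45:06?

Total seconds to the label: (3 × 3600 + 59 × 60 + 45) = 14385.
Frame index = 14385 × 30 + 6 = 431556.

431556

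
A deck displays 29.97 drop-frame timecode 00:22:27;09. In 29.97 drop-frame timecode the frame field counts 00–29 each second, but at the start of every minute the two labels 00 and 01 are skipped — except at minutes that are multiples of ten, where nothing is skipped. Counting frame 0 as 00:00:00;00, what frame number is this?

40379

Complete 10-minute blocks: 2, each 17982 frames → 35964.
Remaining 2 whole minutes in the current block: 1800 + 1 × 1798 = 3598 frames.
Within the current minute: 27 × 30 + 9 − 2 = 817 (labels ;00/;01 skipped at this minute). Total = 35964 + 3598 + 817 = 40379.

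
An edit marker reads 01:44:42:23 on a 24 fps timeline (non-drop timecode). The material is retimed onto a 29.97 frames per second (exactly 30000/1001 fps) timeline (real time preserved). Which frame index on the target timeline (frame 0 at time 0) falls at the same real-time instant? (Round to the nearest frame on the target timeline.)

Source frame index: (1×3600 + 44×60 + 42) × 24 + 23 = 150791.
Real time: 150791 / (24) = 150791/24 s.
Target frame: (150791/24) × (30000/1001) = 188488750/1001 ≈ 188300.450 → 188300.

frame 188300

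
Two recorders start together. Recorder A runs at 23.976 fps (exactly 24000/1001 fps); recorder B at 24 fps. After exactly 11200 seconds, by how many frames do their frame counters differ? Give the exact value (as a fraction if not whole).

38400/143 frames

A emits 24000/1001 × 11200 = 38400000/143 frames; B emits 24 × 11200 = 268800.
Difference = 38400/143 frames (≈ 268.5315); B is ahead of A.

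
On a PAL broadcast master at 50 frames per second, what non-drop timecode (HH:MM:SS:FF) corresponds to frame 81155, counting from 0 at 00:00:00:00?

00:27:03:05

81155 ÷ 50 = 1623 full seconds, remainder 5 frames.
1623 s = 0 h 27 min 3 s.
Timecode: 00:27:03:05.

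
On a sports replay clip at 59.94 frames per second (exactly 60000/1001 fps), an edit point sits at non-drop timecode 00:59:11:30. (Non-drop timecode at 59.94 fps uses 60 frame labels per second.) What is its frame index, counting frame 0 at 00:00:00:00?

Total seconds to the label: (0 × 3600 + 59 × 60 + 11) = 3551.
Frame index = 3551 × 60 + 30 = 213090.

frame 213090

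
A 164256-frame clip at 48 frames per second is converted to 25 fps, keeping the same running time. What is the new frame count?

85550 frames

Target frames = source frames × (target rate / source rate) = 164256 × (25)/(48) = 164256 × 25/48 = 85550.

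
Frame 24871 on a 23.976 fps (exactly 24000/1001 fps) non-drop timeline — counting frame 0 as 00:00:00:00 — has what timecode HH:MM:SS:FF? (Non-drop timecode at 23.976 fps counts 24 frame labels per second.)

24871 ÷ 24 = 1036 full seconds, remainder 7 frames.
1036 s = 0 h 17 min 16 s.
Timecode: 00:17:16:07.

00:17:16:07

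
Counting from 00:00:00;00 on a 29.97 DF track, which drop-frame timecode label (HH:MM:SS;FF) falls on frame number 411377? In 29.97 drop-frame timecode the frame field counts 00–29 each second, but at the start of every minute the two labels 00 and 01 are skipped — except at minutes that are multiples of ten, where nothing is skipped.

03:48:46;09

Ten DF minutes hold 17982 frames, so frame 411377 lies in block 22 (frames 395604–413585) with 15773 frames into that block.
The block's first minute is 1800 frames and the rest 1798 each; 15773 frames reaches minute 8, so 22 × 18 + 8 × 2 = 412 labels have been skipped so far.
Adding those back, label number 411377 + 412 = 411789 at 30 labels/s is 13726 s + 9 f = 3 h 48 min 46 s frame 9, i.e. 03:48:46;09.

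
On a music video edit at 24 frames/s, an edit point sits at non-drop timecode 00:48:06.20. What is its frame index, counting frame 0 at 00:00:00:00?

69284

Total seconds to the label: (0 × 3600 + 48 × 60 + 6) = 2886.
Frame index = 2886 × 24 + 20 = 69284.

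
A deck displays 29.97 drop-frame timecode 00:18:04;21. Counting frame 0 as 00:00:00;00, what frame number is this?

Complete 10-minute blocks: 1, each 17982 frames → 17982.
Remaining 8 whole minutes in the current block: 1800 + 7 × 1798 = 14386 frames.
Within the current minute: 4 × 30 + 21 − 2 = 139 (labels ;00/;01 skipped at this minute). Total = 17982 + 14386 + 139 = 32507.

32507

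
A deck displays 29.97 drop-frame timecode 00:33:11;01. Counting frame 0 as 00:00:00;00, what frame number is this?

Complete 10-minute blocks: 3, each 17982 frames → 53946.
Remaining 3 whole minutes in the current block: 1800 + 2 × 1798 = 5396 frames.
Within the current minute: 11 × 30 + 1 − 2 = 329 (labels ;00/;01 skipped at this minute). Total = 53946 + 5396 + 329 = 59671.

59671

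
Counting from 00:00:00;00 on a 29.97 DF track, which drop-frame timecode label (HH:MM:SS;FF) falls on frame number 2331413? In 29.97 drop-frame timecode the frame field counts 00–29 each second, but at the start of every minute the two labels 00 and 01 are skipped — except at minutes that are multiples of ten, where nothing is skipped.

21:36:31;17

Each 10-minute DF block holds 10 × 60 × 30 − 9 × 2 = 17982 frames. 2331413 ÷ 17982 → 129 full blocks, remainder 11735.
Within the partial block the first minute is 1800 frames and each further minute 1798, so 6 further minute boundaries passed. Total skipped labels = 18 × 129 + 2 × 6 = 2334.
Non-drop label index = 2331413 + 2334 = 2333747; at 30 labels/s that is 21:36:31:17, i.e. DF 21:36:31;17.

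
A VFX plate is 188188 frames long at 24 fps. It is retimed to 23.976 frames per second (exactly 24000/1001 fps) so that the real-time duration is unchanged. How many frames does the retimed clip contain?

Target frames = source frames × (target rate / source rate) = 188188 × (24000/1001)/(24) = 188188 × 1000/1001 = 188000.

188000 frames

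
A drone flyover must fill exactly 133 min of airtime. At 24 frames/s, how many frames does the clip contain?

133 min = 7980 s.
Frames = 7980 × 24 = 191520.

191520 frames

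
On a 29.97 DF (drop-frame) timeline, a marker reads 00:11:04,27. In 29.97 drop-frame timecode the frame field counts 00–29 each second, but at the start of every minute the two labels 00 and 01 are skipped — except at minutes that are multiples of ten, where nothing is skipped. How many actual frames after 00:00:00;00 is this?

19927

Complete 10-minute blocks: 1, each 17982 frames → 17982.
Remaining 1 whole minute in the current block: 1800 + 0 × 1798 = 1800 frames.
Within the current minute: 4 × 30 + 27 − 2 = 145 (labels ;00/;01 skipped at this minute). Total = 17982 + 1800 + 145 = 19927.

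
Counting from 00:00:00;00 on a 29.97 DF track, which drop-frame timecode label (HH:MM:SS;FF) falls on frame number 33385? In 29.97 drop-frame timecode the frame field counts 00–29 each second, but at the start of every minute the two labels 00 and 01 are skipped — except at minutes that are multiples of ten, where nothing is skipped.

00:18:33;29

Each 10-minute DF block holds 10 × 60 × 30 − 9 × 2 = 17982 frames. 33385 ÷ 17982 → 1 full block, remainder 15403.
Within the partial block the first minute is 1800 frames and each further minute 1798, so 8 further minute boundaries passed. Total skipped labels = 18 × 1 + 2 × 8 = 34.
Non-drop label index = 33385 + 34 = 33419; at 30 labels/s that is 00:18:33:29, i.e. DF 00:18:33;29.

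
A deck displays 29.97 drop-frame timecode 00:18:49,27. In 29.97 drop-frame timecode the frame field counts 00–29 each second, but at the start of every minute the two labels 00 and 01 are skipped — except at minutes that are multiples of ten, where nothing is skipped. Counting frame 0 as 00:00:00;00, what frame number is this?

33863

As if non-drop at 30 labels/s: (0 × 3600 + 18 × 60 + 49) × 30 + 27 = 33897.
Minute boundaries passed: 18; those not divisible by 10: 18 − 1 = 17; dropped labels = 2 × 17 = 34.
Actual frame index = 33897 − 34 = 33863.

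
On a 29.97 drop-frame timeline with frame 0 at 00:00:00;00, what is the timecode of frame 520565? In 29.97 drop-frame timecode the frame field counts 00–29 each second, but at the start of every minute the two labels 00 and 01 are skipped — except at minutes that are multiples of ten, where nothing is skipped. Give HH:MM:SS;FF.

Each 10-minute DF block holds 10 × 60 × 30 − 9 × 2 = 17982 frames. 520565 ÷ 17982 → 28 full blocks, remainder 17069.
Within the partial block the first minute is 1800 frames and each further minute 1798, so 9 further minute boundaries passed. Total skipped labels = 18 × 28 + 2 × 9 = 522.
Non-drop label index = 520565 + 522 = 521087; at 30 labels/s that is 04:49:29:17, i.e. DF 04:49:29;17.

04:49:29;17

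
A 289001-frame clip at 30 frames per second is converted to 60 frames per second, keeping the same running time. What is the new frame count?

578002 frames

Target frames = source frames × (target rate / source rate) = 289001 × (60)/(30) = 289001 × 2 = 578002.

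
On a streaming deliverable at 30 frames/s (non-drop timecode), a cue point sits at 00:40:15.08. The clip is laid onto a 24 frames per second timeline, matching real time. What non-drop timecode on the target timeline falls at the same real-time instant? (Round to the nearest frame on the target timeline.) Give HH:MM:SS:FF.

00:40:15:06

Source frame index: (0×3600 + 40×60 + 15) × 30 + 8 = 72458.
Real time: 72458 / (30) = 36229/15 s.
Target frame: (36229/15) × (24) = 289832/5 ≈ 57966.400 → 57966.
At 24 labels/s: frame 57966 → 00:40:15:06.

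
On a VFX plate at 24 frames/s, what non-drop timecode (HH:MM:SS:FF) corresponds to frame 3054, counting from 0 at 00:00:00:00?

3054 ÷ 24 = 127 full seconds, remainder 6 frames.
127 s = 0 h 2 min 7 s.
Timecode: 00:02:07:06.

00:02:07:06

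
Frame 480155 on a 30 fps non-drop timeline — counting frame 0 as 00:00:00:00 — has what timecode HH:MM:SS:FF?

480155 ÷ 30 = 16005 full seconds, remainder 5 frames.
16005 s = 4 h 26 min 45 s.
Timecode: 04:26:45:05.

04:26:45:05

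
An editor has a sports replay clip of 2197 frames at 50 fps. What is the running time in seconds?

43.94 seconds

Running time = 2197 / (50) = 43.94 s.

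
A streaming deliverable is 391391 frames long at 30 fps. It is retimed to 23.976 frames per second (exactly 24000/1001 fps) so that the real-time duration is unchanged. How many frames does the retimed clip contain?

Target frames = source frames × (target rate / source rate) = 391391 × (24000/1001)/(30) = 391391 × 800/1001 = 312800.

312800 frames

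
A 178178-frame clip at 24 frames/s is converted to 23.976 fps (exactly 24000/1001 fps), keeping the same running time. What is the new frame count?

178000 frames

Target frames = source frames × (target rate / source rate) = 178178 × (24000/1001)/(24) = 178178 × 1000/1001 = 178000.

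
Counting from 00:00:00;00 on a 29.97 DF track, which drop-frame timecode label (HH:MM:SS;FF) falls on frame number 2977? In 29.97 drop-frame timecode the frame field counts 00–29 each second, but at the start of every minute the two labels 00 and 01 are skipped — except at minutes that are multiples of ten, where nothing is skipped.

Ten DF minutes hold 17982 frames, so frame 2977 lies in block 0 (frames 0–17981) with 2977 frames into that block.
The block's first minute is 1800 frames and the rest 1798 each; 2977 frames reaches minute 1, so 0 × 18 + 1 × 2 = 2 labels have been skipped so far.
Adding those back, label number 2977 + 2 = 2979 at 30 labels/s is 99 s + 9 f = 0 h 1 min 39 s frame 9, i.e. 00:01:39;09.

00:01:39;09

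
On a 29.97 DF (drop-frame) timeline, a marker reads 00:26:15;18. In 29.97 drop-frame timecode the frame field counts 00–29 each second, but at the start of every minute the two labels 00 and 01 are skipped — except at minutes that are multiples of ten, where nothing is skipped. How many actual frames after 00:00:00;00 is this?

47220

As if non-drop at 30 labels/s: (0 × 3600 + 26 × 60 + 15) × 30 + 18 = 47268.
Minute boundaries passed: 26; those not divisible by 10: 26 − 2 = 24; dropped labels = 2 × 24 = 48.
Actual frame index = 47268 − 48 = 47220.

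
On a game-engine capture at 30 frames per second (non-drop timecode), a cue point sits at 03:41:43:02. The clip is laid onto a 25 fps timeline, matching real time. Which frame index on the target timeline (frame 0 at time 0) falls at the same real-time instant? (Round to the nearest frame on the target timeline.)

Source frame index: (3×3600 + 41×60 + 43) × 30 + 2 = 399092.
Real time: 399092 / (30) = 199546/15 s.
Target frame: (199546/15) × (25) = 997730/3 ≈ 332576.667 → 332577.

frame 332577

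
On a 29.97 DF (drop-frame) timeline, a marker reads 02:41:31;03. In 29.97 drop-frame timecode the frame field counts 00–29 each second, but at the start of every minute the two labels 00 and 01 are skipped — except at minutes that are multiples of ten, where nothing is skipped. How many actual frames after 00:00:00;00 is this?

290443

Complete 10-minute blocks: 16, each 17982 frames → 287712.
Remaining 1 whole minute in the current block: 1800 + 0 × 1798 = 1800 frames.
Within the current minute: 31 × 30 + 3 − 2 = 931 (labels ;00/;01 skipped at this minute). Total = 287712 + 1800 + 931 = 290443.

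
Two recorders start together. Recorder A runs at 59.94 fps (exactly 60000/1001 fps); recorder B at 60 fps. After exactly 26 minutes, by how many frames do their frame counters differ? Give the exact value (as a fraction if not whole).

26 min = 1560 s.
A emits 60000/1001 × 1560 = 7200000/77 frames; B emits 60 × 1560 = 93600.
Difference = 7200/77 frames (≈ 93.5065); B is ahead of A.

7200/77 frames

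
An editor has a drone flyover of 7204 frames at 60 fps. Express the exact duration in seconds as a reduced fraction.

1801/15 seconds

Running time = 7204 ÷ (60) = 7204 × 1/60 = 1801/15 s.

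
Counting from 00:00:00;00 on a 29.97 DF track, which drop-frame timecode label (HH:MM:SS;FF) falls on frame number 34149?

00:18:59;13

Each 10-minute DF block holds 10 × 60 × 30 − 9 × 2 = 17982 frames. 34149 ÷ 17982 → 1 full block, remainder 16167.
Within the partial block the first minute is 1800 frames and each further minute 1798, so 8 further minute boundaries passed. Total skipped labels = 18 × 1 + 2 × 8 = 34.
Non-drop label index = 34149 + 34 = 34183; at 30 labels/s that is 00:18:59:13, i.e. DF 00:18:59;13.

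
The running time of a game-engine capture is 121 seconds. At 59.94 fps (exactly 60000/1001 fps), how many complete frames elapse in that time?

7252 frames

Frames = 121 × 60000/1001 = 660000/91 ≈ 7252.7473.
Complete frames: 7252.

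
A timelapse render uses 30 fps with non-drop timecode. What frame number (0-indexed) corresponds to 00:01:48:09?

frame 3249

Total seconds to the label: (0 × 3600 + 1 × 60 + 48) = 108.
Frame index = 108 × 30 + 9 = 3249.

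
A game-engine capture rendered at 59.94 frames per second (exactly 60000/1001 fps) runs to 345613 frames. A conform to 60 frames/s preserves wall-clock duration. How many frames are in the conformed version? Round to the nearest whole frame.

345959 frames

Frames at target rate = 345613 × (60) / (60000/1001) = 345958613/1000 ≈ 345958.613.
Nearest whole frame: 345959.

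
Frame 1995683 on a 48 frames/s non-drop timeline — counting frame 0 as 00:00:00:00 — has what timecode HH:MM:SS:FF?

1995683 ÷ 48 = 41576 full seconds, remainder 35 frames.
41576 s = 11 h 32 min 56 s.
Timecode: 11:32:56:35.

11:32:56:35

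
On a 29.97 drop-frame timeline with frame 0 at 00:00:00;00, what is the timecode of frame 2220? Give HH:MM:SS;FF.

00:01:14;02

Ten DF minutes hold 17982 frames, so frame 2220 lies in block 0 (frames 0–17981) with 2220 frames into that block.
The block's first minute is 1800 frames and the rest 1798 each; 2220 frames reaches minute 1, so 0 × 18 + 1 × 2 = 2 labels have been skipped so far.
Adding those back, label number 2220 + 2 = 2222 at 30 labels/s is 74 s + 2 f = 0 h 1 min 14 s frame 2, i.e. 00:01:14;02.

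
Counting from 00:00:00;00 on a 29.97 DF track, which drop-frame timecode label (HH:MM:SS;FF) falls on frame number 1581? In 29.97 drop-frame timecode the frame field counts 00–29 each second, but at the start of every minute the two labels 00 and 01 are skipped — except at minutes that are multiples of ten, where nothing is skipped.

00:00:52;21

Each 10-minute DF block holds 10 × 60 × 30 − 9 × 2 = 17982 frames. 1581 ÷ 17982 → 0 full blocks, remainder 1581.
Within the partial block the first minute is 1800 frames and each further minute 1798, so 0 further minute boundaries passed. Total skipped labels = 18 × 0 + 2 × 0 = 0.
Non-drop label index = 1581 + 0 = 1581; at 30 labels/s that is 00:00:52:21, i.e. DF 00:00:52;21.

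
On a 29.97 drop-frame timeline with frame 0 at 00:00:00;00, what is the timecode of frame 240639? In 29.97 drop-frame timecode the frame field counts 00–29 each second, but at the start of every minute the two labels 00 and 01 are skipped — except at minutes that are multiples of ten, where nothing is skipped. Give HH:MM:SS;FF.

Each 10-minute DF block holds 10 × 60 × 30 − 9 × 2 = 17982 frames. 240639 ÷ 17982 → 13 full blocks, remainder 6873.
Within the partial block the first minute is 1800 frames and each further minute 1798, so 3 further minute boundaries passed. Total skipped labels = 18 × 13 + 2 × 3 = 240.
Non-drop label index = 240639 + 240 = 240879; at 30 labels/s that is 02:13:49:09, i.e. DF 02:13:49;09.

02:13:49;09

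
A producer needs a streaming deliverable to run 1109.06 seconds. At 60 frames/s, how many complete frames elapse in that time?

Frames = 1109.06 × 60 = 332718/5 ≈ 66543.6000.
Complete frames: 66543.

66543 frames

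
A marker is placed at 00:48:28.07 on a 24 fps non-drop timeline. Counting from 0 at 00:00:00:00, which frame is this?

Total seconds to the label: (0 × 3600 + 48 × 60 + 28) = 2908.
Frame index = 2908 × 24 + 7 = 69799.

frame 69799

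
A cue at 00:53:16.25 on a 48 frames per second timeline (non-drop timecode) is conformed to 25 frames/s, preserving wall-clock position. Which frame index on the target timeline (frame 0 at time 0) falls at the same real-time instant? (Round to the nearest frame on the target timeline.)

Source frame index: (0×3600 + 53×60 + 16) × 48 + 25 = 153433.
Real time: 153433 / (48) = 153433/48 s.
Target frame: (153433/48) × (25) = 3835825/48 ≈ 79913.021 → 79913.

frame 79913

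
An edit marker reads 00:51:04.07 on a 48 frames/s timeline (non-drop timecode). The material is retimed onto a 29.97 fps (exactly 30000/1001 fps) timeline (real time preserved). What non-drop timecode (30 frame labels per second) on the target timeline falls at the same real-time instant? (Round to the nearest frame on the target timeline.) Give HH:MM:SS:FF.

00:51:01:03

Source frame index: (0×3600 + 51×60 + 4) × 48 + 7 = 147079.
Real time: 147079 / (48) = 147079/48 s.
Target frame: (147079/48) × (30000/1001) = 91924375/1001 ≈ 91832.542 → 91833.
At 30 labels/s: frame 91833 → 00:51:01:03.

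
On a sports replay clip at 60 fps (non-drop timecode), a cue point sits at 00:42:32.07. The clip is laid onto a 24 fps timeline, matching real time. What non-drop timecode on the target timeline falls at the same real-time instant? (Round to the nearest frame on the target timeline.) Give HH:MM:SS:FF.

00:42:32:03

Source frame index: (0×3600 + 42×60 + 32) × 60 + 7 = 153127.
Real time: 153127 / (60) = 153127/60 s.
Target frame: (153127/60) × (24) = 306254/5 ≈ 61250.800 → 61251.
At 24 labels/s: frame 61251 → 00:42:32:03.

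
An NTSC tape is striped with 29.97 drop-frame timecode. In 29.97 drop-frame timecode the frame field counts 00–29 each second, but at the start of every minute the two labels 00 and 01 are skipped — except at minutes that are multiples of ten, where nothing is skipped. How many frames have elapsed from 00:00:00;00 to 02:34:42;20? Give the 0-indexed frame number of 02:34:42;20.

278202

As if non-drop at 30 labels/s: (2 × 3600 + 34 × 60 + 42) × 30 + 20 = 278480.
Minute boundaries passed: 154; those not divisible by 10: 154 − 15 = 139; dropped labels = 2 × 139 = 278.
Actual frame index = 278480 − 278 = 278202.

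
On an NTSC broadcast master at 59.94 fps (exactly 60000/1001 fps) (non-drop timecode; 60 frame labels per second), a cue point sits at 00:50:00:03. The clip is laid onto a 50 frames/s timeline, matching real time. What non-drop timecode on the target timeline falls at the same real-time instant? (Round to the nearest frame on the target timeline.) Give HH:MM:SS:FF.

Source frame index: (0×3600 + 50×60 + 0) × 60 + 3 = 180003.
Real time: 180003 / (60000/1001) = 60061001/20000 s.
Target frame: (60061001/20000) × (50) = 60061001/400 ≈ 150152.503 → 150153.
At 50 labels/s: frame 150153 → 00:50:03:03.

00:50:03:03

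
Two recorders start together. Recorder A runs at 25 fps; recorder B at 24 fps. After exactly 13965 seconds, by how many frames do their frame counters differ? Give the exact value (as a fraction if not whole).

13965 frames

A emits 25 × 13965 = 349125 frames; B emits 24 × 13965 = 335160.
Difference = 13965 frames; B is behind A.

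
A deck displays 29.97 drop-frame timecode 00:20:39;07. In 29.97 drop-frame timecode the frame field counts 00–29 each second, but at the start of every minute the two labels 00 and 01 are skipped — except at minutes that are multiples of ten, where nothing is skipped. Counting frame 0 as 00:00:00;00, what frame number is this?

Complete 10-minute blocks: 2, each 17982 frames → 35964.
Remaining 0 whole minutes in the current block: 0 frames.
Within the current minute: 39 × 30 + 7 = 1177. Total = 35964 + 0 + 1177 = 37141.

37141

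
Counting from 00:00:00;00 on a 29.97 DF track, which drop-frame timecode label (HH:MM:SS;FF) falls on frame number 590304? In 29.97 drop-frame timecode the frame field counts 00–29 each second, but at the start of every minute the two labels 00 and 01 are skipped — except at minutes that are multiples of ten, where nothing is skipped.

Each 10-minute DF block holds 10 × 60 × 30 − 9 × 2 = 17982 frames. 590304 ÷ 17982 → 32 full blocks, remainder 14880.
Within the partial block the first minute is 1800 frames and each further minute 1798, so 8 further minute boundaries passed. Total skipped labels = 18 × 32 + 2 × 8 = 592.
Non-drop label index = 590304 + 592 = 590896; at 30 labels/s that is 05:28:16:16, i.e. DF 05:28:16;16.

05:28:16;16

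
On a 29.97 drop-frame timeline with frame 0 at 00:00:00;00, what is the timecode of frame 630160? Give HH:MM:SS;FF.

Each 10-minute DF block holds 10 × 60 × 30 − 9 × 2 = 17982 frames. 630160 ÷ 17982 → 35 full blocks, remainder 790.
Within the partial block the first minute is 1800 frames and each further minute 1798, so 0 further minute boundaries passed. Total skipped labels = 18 × 35 + 2 × 0 = 630.
Non-drop label index = 630160 + 630 = 630790; at 30 labels/s that is 05:50:26:10, i.e. DF 05:50:26;10.

05:50:26;10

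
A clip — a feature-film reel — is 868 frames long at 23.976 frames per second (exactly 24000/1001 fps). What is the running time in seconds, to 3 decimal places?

36.203 seconds

Running time = 868 × 1001/24000 = 217217/6000 s ≈ 36.203 s.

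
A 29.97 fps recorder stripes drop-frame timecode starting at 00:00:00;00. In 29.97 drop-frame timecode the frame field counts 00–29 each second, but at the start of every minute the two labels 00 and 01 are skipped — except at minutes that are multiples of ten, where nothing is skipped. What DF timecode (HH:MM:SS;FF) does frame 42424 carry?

00:23:35;16

Each 10-minute DF block holds 10 × 60 × 30 − 9 × 2 = 17982 frames. 42424 ÷ 17982 → 2 full blocks, remainder 6460.
Within the partial block the first minute is 1800 frames and each further minute 1798, so 3 further minute boundaries passed. Total skipped labels = 18 × 2 + 2 × 3 = 42.
Non-drop label index = 42424 + 42 = 42466; at 30 labels/s that is 00:23:35:16, i.e. DF 00:23:35;16.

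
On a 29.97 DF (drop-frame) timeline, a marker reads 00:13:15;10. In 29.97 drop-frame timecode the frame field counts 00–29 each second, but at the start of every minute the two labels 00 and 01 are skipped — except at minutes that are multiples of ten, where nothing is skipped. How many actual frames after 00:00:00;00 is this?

Complete 10-minute blocks: 1, each 17982 frames → 17982.
Remaining 3 whole minutes in the current block: 1800 + 2 × 1798 = 5396 frames.
Within the current minute: 15 × 30 + 10 − 2 = 458 (labels ;00/;01 skipped at this minute). Total = 17982 + 5396 + 458 = 23836.

23836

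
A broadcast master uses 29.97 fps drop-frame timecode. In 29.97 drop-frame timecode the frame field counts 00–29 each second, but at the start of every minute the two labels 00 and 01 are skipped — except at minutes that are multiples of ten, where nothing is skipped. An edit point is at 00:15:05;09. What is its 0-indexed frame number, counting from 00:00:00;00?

27131

As if non-drop at 30 labels/s: (0 × 3600 + 15 × 60 + 5) × 30 + 9 = 27159.
Minute boundaries passed: 15; those not divisible by 10: 15 − 1 = 14; dropped labels = 2 × 14 = 28.
Actual frame index = 27159 − 28 = 27131.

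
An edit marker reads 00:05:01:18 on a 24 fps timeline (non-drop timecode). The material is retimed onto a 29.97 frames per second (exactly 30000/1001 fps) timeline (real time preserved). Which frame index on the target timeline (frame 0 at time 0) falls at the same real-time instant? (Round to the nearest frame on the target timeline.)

frame 9043

Source frame index: (0×3600 + 5×60 + 1) × 24 + 18 = 7242.
Real time: 7242 / (24) = 1207/4 s.
Target frame: (1207/4) × (30000/1001) = 9052500/1001 ≈ 9043.457 → 9043.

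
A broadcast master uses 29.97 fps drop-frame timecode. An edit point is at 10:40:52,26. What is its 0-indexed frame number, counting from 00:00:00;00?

As if non-drop at 30 labels/s: (10 × 3600 + 40 × 60 + 52) × 30 + 26 = 1153586.
Minute boundaries passed: 640; those not divisible by 10: 640 − 64 = 576; dropped labels = 2 × 576 = 1152.
Actual frame index = 1153586 − 1152 = 1152434.

1152434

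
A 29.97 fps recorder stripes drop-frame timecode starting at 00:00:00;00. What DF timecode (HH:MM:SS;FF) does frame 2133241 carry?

Each 10-minute DF block holds 10 × 60 × 30 − 9 × 2 = 17982 frames. 2133241 ÷ 17982 → 118 full blocks, remainder 11365.
Within the partial block the first minute is 1800 frames and each further minute 1798, so 6 further minute boundaries passed. Total skipped labels = 18 × 118 + 2 × 6 = 2136.
Non-drop label index = 2133241 + 2136 = 2135377; at 30 labels/s that is 19:46:19:07, i.e. DF 19:46:19;07.

19:46:19;07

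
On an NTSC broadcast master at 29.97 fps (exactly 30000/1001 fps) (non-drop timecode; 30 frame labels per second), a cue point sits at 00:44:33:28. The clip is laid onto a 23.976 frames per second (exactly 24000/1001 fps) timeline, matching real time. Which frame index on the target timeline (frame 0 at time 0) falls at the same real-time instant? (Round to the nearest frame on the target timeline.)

frame 64174

Source frame index: (0×3600 + 44×60 + 33) × 30 + 28 = 80218.
Real time: 80218 / (30000/1001) = 40149109/15000 s.
Target frame: (40149109/15000) × (24000/1001) = 320872/5 ≈ 64174.400 → 64174.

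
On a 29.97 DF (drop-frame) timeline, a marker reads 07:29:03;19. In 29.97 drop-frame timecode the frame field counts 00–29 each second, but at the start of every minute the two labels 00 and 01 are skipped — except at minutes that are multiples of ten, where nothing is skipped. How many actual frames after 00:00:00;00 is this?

807499

As if non-drop at 30 labels/s: (7 × 3600 + 29 × 60 + 3) × 30 + 19 = 808309.
Minute boundaries passed: 449; those not divisible by 10: 449 − 44 = 405; dropped labels = 2 × 405 = 810.
Actual frame index = 808309 − 810 = 807499.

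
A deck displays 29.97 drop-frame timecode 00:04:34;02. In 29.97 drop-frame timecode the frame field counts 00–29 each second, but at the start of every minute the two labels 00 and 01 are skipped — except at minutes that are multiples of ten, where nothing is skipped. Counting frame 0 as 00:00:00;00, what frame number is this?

As if non-drop at 30 labels/s: (0 × 3600 + 4 × 60 + 34) × 30 + 2 = 8222.
Minute boundaries passed: 4; those not divisible by 10: 4 − 0 = 4; dropped labels = 2 × 4 = 8.
Actual frame index = 8222 − 8 = 8214.

8214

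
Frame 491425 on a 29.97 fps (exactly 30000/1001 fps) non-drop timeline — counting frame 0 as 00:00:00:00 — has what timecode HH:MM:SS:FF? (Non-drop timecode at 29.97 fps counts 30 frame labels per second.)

491425 ÷ 30 = 16380 full seconds, remainder 25 frames.
16380 s = 4 h 33 min 0 s.
Timecode: 04:33:00:25.

04:33:00:25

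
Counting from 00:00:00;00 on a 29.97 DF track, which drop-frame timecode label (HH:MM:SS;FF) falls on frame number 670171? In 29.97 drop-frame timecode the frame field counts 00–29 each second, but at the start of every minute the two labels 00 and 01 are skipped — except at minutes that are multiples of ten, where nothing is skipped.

06:12:41;11

Ten DF minutes hold 17982 frames, so frame 670171 lies in block 37 (frames 665334–683315) with 4837 frames into that block.
The block's first minute is 1800 frames and the rest 1798 each; 4837 frames reaches minute 2, so 37 × 18 + 2 × 2 = 670 labels have been skipped so far.
Adding those back, label number 670171 + 670 = 670841 at 30 labels/s is 22361 s + 11 f = 6 h 12 min 41 s frame 11, i.e. 06:12:41;11.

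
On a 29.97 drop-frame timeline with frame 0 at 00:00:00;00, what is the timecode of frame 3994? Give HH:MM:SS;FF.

00:02:13;08

Each 10-minute DF block holds 10 × 60 × 30 − 9 × 2 = 17982 frames. 3994 ÷ 17982 → 0 full blocks, remainder 3994.
Within the partial block the first minute is 1800 frames and each further minute 1798, so 2 further minute boundaries passed. Total skipped labels = 18 × 0 + 2 × 2 = 4.
Non-drop label index = 3994 + 4 = 3998; at 30 labels/s that is 00:02:13:08, i.e. DF 00:02:13;08.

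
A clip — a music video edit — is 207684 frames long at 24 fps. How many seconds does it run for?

Running time = 207684 / (24) = 8653.5 s.

8653.5 seconds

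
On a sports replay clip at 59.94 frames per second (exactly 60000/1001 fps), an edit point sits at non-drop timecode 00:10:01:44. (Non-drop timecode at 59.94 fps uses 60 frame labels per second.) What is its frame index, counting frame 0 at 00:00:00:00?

frame 36104

Total seconds to the label: (0 × 3600 + 10 × 60 + 1) = 601.
Frame index = 601 × 60 + 44 = 36104.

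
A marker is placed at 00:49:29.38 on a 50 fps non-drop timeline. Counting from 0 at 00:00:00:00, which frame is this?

frame 148488

Total seconds to the label: (0 × 3600 + 49 × 60 + 29) = 2969.
Frame index = 2969 × 50 + 38 = 148488.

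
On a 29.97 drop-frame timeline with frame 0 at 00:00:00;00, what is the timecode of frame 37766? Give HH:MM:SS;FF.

Ten DF minutes hold 17982 frames, so frame 37766 lies in block 2 (frames 35964–53945) with 1802 frames into that block.
The block's first minute is 1800 frames and the rest 1798 each; 1802 frames reaches minute 1, so 2 × 18 + 1 × 2 = 38 labels have been skipped so far.
Adding those back, label number 37766 + 38 = 37804 at 30 labels/s is 1260 s + 4 f = 0 h 21 min 0 s frame 4, i.e. 00:21:00;04.

00:21:00;04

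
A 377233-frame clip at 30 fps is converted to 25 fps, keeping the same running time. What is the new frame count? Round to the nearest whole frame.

Frames at target rate = 377233 × (25) / (30) = 1886165/6 ≈ 314360.833.
Nearest whole frame: 314361.

314361 frames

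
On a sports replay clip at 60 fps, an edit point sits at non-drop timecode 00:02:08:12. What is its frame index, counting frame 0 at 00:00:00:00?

Total seconds to the label: (0 × 3600 + 2 × 60 + 8) = 128.
Frame index = 128 × 60 + 12 = 7692.

frame 7692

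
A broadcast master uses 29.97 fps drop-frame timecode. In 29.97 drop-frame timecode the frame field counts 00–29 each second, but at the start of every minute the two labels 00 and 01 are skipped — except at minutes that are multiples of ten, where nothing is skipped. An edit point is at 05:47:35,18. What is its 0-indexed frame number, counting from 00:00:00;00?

As if non-drop at 30 labels/s: (5 × 3600 + 47 × 60 + 35) × 30 + 18 = 625668.
Minute boundaries passed: 347; those not divisible by 10: 347 − 34 = 313; dropped labels = 2 × 313 = 626.
Actual frame index = 625668 − 626 = 625042.

625042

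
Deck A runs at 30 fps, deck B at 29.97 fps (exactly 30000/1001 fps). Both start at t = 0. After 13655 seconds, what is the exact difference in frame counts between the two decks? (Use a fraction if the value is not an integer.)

409650/1001 frames

A emits 30 × 13655 = 409650 frames; B emits 30000/1001 × 13655 = 409650000/1001.
Difference = 409650/1001 frames (≈ 409.2408); B is behind A.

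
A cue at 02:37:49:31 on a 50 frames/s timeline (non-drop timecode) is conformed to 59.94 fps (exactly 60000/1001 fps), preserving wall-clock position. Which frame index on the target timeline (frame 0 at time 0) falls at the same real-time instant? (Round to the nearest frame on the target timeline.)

frame 567610

Source frame index: (2×3600 + 37×60 + 49) × 50 + 31 = 473481.
Real time: 473481 / (50) = 473481/50 s.
Target frame: (473481/50) × (60000/1001) = 568177200/1001 ≈ 567609.590 → 567610.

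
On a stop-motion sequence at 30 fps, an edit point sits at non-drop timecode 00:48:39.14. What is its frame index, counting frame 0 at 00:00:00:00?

Total seconds to the label: (0 × 3600 + 48 × 60 + 39) = 2919.
Frame index = 2919 × 30 + 14 = 87584.

87584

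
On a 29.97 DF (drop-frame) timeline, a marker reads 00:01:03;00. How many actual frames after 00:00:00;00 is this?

As if non-drop at 30 labels/s: (0 × 3600 + 1 × 60 + 3) × 30 + 0 = 1890.
Minute boundaries passed: 1; those not divisible by 10: 1 − 0 = 1; dropped labels = 2 × 1 = 2.
Actual frame index = 1890 − 2 = 1888.

1888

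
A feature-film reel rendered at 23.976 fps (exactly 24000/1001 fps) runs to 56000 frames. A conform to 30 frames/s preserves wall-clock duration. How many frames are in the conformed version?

70070 frames

Target frames = source frames × (target rate / source rate) = 56000 × (30)/(24000/1001) = 56000 × 1001/800 = 70070.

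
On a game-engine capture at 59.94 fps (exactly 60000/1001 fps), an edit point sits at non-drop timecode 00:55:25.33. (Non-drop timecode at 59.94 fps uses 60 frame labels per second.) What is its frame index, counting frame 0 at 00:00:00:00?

Total seconds to the label: (0 × 3600 + 55 × 60 + 25) = 3325.
Frame index = 3325 × 60 + 33 = 199533.

199533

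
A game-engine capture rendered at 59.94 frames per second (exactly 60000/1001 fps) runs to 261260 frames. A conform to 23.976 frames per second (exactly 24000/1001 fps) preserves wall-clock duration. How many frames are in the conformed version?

Target frames = source frames × (target rate / source rate) = 261260 × (24000/1001)/(60000/1001) = 261260 × 2/5 = 104504.

104504 frames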